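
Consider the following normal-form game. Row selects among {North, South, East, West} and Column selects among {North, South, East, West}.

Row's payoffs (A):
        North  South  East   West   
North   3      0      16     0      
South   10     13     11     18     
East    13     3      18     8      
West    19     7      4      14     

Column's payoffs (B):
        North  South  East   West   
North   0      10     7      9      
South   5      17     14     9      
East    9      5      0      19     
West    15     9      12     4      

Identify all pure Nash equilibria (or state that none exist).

A profile is a Nash equilibrium when each player is best-responding to the other.
Row's best responses — vs North: West (payoff 19); vs South: South (payoff 13); vs East: East (payoff 18); vs West: South (payoff 18).
Column's best responses — vs North: South (payoff 10); vs South: South (payoff 17); vs East: West (payoff 19); vs West: North (payoff 15).
Mutual best responses occur at (South, South) and (West, North); at each, neither player gains by switching.

(South, South) and (West, North)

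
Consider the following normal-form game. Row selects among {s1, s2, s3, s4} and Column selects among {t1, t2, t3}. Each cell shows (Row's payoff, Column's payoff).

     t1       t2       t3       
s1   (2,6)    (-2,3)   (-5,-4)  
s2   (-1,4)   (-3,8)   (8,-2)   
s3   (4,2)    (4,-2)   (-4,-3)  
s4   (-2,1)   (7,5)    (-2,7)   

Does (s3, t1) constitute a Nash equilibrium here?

Holding Column at t1: Row gets 4 from s3, versus 2 from s1, -1 from s2, -2 from s4. No profitable deviation for Row.
Holding Row at s3: Column gets 2 from t1, versus -2 from t2, -3 from t3. No profitable deviation for Column either.

Yes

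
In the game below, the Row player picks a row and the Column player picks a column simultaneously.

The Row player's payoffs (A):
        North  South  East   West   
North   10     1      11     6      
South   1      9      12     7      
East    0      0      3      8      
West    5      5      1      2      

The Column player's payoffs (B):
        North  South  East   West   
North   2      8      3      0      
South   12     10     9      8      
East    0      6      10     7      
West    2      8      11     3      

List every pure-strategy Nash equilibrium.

Find each player's best response to every opponent strategy; NE are the intersections.
The Row player's best responses — vs North: North (payoff 10); vs South: South (payoff 9); vs East: South (payoff 12); vs West: East (payoff 8).
The Column player's best responses — vs North: South (payoff 8); vs South: North (payoff 12); vs East: East (payoff 10); vs West: East (payoff 11).
No cell has both players best-responding. For instance, the Row player's best reply to North is North, but against North the Column player prefers South over North.

No pure-strategy Nash equilibrium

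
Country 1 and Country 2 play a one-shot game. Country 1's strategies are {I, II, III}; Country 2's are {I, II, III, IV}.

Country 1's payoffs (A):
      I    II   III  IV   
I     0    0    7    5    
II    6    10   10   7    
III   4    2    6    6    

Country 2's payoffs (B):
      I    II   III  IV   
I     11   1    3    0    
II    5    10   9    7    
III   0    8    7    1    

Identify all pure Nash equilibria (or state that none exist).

A profile is a Nash equilibrium when each player is best-responding to the other.
Country 1's best responses — vs I: II (payoff 6); vs II: II (payoff 10); vs III: II (payoff 10); vs IV: II (payoff 7).
Country 2's best responses — vs I: I (payoff 11); vs II: II (payoff 10); vs III: II (payoff 8).
The only mutual best response is (II, II); neither player gains by switching there.

(II, II)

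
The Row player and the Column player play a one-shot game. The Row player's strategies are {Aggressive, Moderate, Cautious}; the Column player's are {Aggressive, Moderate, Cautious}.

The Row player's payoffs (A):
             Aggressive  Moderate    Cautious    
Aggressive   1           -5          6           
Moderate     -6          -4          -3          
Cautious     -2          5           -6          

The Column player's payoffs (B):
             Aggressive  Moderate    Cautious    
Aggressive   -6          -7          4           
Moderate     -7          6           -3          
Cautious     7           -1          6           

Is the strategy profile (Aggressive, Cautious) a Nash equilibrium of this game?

Holding the Column player at Cautious: the Row player gets 6 from Aggressive, versus -3 from Moderate, -6 from Cautious. No profitable deviation for the Row player.
Holding the Row player at Aggressive: the Column player gets 4 from Cautious, versus -6 from Aggressive, -7 from Moderate. No profitable deviation for the Column player either.

Yes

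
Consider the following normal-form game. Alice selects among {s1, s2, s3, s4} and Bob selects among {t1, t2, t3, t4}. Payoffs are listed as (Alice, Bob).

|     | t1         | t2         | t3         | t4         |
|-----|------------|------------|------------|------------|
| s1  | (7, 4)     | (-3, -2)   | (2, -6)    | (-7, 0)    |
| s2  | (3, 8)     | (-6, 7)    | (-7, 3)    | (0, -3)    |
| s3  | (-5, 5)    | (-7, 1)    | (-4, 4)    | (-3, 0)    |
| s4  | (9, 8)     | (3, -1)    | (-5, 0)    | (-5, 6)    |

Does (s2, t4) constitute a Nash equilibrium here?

No

Holding Bob at t4: Alice gets 0 from s2, versus -7 from s1, -3 from s3, -5 from s4. No profitable deviation for Alice.
Holding Alice at s2: Bob gets -3 from t4 but could get 8 by switching to t1. Bob has a profitable deviation.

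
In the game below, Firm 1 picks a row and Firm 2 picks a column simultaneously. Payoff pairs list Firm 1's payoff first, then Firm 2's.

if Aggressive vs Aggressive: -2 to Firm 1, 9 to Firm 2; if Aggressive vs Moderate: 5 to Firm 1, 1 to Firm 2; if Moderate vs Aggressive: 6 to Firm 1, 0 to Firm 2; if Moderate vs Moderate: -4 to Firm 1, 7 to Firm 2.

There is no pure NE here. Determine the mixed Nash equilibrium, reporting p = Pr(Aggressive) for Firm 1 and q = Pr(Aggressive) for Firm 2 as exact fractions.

In a mixed NE each player is indifferent between their pure strategies, so the opponent's mix sets the indifference.
Firm 2 indifferent between Aggressive and Moderate: p·9 + (1−p)·0 = p·1 + (1−p)·7 ⟹ 0 + 9p = 7 + (-6)p ⟹ p = 7/15.
Firm 1 indifferent between Aggressive and Moderate: q·(-2) + (1−q)·5 = q·6 + (1−q)·(-4) ⟹ 5 + (-7)q = (-4) + 10q ⟹ q = 9/17.

p = 7/15, q = 9/17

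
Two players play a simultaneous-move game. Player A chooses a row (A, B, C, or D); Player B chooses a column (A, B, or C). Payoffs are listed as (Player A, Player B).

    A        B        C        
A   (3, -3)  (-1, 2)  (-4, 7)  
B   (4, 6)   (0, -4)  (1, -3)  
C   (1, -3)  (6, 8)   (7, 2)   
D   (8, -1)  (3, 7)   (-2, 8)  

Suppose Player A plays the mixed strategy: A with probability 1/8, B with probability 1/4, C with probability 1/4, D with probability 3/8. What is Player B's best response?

Compute Player B's expected payoff from each pure strategy against the given mix.
A: (1/8)·(-3) + (1/4)·6 + (1/4)·(-3) + (3/8)·(-1) = 0
B: (1/8)·2 + (1/4)·(-4) + (1/4)·8 + (3/8)·7 = 31/8
C: (1/8)·7 + (1/4)·(-3) + (1/4)·2 + (3/8)·8 = 29/8
Highest expected payoff is 31/8, from B.

B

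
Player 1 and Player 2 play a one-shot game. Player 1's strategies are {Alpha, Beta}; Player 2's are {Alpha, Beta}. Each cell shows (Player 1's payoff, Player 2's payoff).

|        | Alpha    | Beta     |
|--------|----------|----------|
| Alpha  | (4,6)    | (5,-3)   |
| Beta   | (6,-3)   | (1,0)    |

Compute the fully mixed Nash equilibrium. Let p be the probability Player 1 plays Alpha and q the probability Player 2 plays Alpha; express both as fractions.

p = 1/4, q = 2/3

Each player's mixing probability is pinned down by making the *other* player indifferent.
Player 2 indifferent between Alpha and Beta: p·6 + (1−p)·(-3) = p·(-3) + (1−p)·0 ⟹ (-3) + 9p = 0 + (-3)p ⟹ p = 1/4.
Player 1 indifferent between Alpha and Beta: q·4 + (1−q)·5 = q·6 + (1−q)·1 ⟹ 5 + (-1)q = 1 + 5q ⟹ q = 2/3.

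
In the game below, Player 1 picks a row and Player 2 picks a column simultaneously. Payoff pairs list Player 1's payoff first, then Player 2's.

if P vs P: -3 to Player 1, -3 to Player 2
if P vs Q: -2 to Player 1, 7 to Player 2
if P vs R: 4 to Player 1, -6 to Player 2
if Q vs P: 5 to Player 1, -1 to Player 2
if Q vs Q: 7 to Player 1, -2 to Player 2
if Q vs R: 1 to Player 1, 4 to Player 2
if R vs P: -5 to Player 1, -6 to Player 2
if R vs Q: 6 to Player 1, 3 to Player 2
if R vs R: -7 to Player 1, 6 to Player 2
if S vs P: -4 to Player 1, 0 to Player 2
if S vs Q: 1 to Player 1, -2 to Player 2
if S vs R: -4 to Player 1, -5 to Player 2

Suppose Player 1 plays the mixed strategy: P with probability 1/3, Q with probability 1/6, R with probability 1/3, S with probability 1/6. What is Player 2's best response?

Player 2's best reply maximizes expected payoff against the mix.
P: (1/3)·(-3) + (1/6)·(-1) + (1/3)·(-6) + (1/6)·0 = -19/6
Q: (1/3)·7 + (1/6)·(-2) + (1/3)·3 + (1/6)·(-2) = 8/3
R: (1/3)·(-6) + (1/6)·4 + (1/3)·6 + (1/6)·(-5) = -1/6
Highest expected payoff is 8/3, from Q.

Q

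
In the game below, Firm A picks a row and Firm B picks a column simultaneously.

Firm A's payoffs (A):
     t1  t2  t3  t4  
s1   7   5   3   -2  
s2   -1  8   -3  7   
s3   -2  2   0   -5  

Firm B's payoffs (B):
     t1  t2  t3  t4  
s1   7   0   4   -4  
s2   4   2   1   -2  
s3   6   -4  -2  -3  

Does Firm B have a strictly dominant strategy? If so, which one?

t1

A strategy is strictly dominant if it gives Firm B a strictly higher payoff than every other strategy, against every choice by the opponent.
t1 strictly dominates: vs s1: 7 > each of {0, 4, -4}; vs s2: 4 > each of {2, 1, -2}; vs s3: 6 > each of {-4, -2, -3}.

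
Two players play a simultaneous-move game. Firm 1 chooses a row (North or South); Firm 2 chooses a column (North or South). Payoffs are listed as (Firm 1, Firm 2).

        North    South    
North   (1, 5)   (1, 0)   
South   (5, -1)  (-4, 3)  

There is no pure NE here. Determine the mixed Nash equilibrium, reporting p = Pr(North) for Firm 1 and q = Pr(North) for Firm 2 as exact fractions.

p = 4/9, q = 5/9

In a mixed NE each player is indifferent between their pure strategies, so the opponent's mix sets the indifference.
Firm 2 indifferent between North and South: p·5 + (1−p)·(-1) = p·0 + (1−p)·3 ⟹ (-1) + 6p = 3 + (-3)p ⟹ p = 4/9.
Firm 1 indifferent between North and South: q·1 + (1−q)·1 = q·5 + (1−q)·(-4) ⟹ 1 + 0q = (-4) + 9q ⟹ q = 5/9.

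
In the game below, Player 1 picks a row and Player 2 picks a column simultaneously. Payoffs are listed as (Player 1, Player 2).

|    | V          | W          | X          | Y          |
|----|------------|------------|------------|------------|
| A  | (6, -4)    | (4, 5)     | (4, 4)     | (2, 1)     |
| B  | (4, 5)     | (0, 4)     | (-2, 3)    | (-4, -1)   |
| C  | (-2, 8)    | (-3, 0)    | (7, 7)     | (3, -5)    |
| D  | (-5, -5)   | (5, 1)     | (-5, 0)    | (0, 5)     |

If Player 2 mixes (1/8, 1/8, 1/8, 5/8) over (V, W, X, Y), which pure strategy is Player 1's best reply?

A

Compute Player 1's expected payoff from each pure strategy against the given mix.
A: (1/8)·6 + (1/8)·4 + (1/8)·4 + (5/8)·2 = 3
B: (1/8)·4 + (1/8)·0 + (1/8)·(-2) + (5/8)·(-4) = -9/4
C: (1/8)·(-2) + (1/8)·(-3) + (1/8)·7 + (5/8)·3 = 17/8
D: (1/8)·(-5) + (1/8)·5 + (1/8)·(-5) + (5/8)·0 = -5/8
Highest expected payoff is 3, from A.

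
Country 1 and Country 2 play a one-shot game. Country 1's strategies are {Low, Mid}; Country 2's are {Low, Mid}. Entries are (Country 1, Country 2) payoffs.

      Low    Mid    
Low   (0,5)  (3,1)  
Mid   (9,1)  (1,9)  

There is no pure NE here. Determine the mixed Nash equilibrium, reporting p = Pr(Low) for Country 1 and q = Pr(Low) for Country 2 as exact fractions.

In a mixed NE each player is indifferent between their pure strategies, so the opponent's mix sets the indifference.
Country 2 indifferent between Low and Mid: p·5 + (1−p)·1 = p·1 + (1−p)·9 ⟹ 1 + 4p = 9 + (-8)p ⟹ p = 2/3.
Country 1 indifferent between Low and Mid: q·0 + (1−q)·3 = q·9 + (1−q)·1 ⟹ 3 + (-3)q = 1 + 8q ⟹ q = 2/11.

p = 2/3, q = 2/11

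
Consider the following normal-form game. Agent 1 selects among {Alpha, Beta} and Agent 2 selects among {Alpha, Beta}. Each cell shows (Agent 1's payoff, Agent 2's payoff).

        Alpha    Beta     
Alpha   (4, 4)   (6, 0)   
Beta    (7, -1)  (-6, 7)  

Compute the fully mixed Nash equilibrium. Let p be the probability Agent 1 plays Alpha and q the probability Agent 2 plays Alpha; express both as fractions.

p = 2/3, q = 4/5

Each player's mixing probability is pinned down by making the *other* player indifferent.
Agent 2 indifferent between Alpha and Beta: p·4 + (1−p)·(-1) = p·0 + (1−p)·7 ⟹ (-1) + 5p = 7 + (-7)p ⟹ p = 2/3.
Agent 1 indifferent between Alpha and Beta: q·4 + (1−q)·6 = q·7 + (1−q)·(-6) ⟹ 6 + (-2)q = (-6) + 13q ⟹ q = 4/5.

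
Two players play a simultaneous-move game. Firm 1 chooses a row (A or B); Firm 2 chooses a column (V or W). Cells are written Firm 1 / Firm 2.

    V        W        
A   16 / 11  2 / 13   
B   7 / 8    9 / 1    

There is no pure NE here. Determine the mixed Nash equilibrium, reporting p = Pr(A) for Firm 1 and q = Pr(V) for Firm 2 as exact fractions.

p = 7/9, q = 7/16

Each player's mixing probability is pinned down by making the *other* player indifferent.
Firm 2 indifferent between V and W: p·11 + (1−p)·8 = p·13 + (1−p)·1 ⟹ 8 + 3p = 1 + 12p ⟹ p = 7/9.
Firm 1 indifferent between A and B: q·16 + (1−q)·2 = q·7 + (1−q)·9 ⟹ 2 + 14q = 9 + (-2)q ⟹ q = 7/16.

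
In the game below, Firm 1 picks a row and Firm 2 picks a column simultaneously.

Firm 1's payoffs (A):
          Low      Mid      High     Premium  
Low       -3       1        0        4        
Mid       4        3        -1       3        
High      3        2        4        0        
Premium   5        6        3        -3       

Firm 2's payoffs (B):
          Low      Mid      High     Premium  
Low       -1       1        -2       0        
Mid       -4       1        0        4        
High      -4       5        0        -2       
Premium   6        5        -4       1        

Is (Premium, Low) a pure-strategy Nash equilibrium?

Yes

Holding Firm 2 at Low: Firm 1 gets 5 from Premium, versus -3 from Low, 4 from Mid, 3 from High. No profitable deviation for Firm 1.
Holding Firm 1 at Premium: Firm 2 gets 6 from Low, versus 5 from Mid, -4 from High, 1 from Premium. No profitable deviation for Firm 2 either.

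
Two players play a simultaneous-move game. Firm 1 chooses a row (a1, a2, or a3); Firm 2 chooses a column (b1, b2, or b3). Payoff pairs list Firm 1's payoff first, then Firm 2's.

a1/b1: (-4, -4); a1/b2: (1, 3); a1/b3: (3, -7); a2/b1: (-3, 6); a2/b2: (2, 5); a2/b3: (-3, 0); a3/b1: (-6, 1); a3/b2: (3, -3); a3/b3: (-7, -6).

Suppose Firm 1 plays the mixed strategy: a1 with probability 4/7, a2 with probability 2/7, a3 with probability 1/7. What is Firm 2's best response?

b2

Firm 2's best reply maximizes expected payoff against the mix.
b1: (4/7)·(-4) + (2/7)·6 + (1/7)·1 = -3/7
b2: (4/7)·3 + (2/7)·5 + (1/7)·(-3) = 19/7
b3: (4/7)·(-7) + (2/7)·0 + (1/7)·(-6) = -34/7
Highest expected payoff is 19/7, from b2.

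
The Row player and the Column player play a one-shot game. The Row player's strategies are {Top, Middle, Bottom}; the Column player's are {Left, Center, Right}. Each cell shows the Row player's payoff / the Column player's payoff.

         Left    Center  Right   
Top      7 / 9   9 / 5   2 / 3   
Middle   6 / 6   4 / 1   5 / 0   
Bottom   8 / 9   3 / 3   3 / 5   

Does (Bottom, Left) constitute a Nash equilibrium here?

Holding the Column player at Left: the Row player gets 8 from Bottom, versus 7 from Top, 6 from Middle. No profitable deviation for the Row player.
Holding the Row player at Bottom: the Column player gets 9 from Left, versus 3 from Center, 5 from Right. No profitable deviation for the Column player either.

Yes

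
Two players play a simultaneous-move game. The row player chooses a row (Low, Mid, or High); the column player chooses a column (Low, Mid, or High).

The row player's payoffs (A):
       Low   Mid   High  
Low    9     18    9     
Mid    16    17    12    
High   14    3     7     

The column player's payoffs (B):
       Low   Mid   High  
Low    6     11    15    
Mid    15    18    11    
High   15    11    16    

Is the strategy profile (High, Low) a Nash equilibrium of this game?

No

Holding the column player at Low: the row player gets 14 from High but could get 16 by switching to Mid. The row player has a profitable deviation.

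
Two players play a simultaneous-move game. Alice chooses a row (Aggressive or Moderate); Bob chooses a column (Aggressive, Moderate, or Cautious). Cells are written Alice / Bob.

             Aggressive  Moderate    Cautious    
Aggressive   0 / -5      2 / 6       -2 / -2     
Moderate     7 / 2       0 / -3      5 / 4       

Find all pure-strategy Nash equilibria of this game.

(Aggressive, Moderate) and (Moderate, Cautious)

Check mutual best responses: a cell is a NE iff neither player can gain by unilaterally deviating.
Alice's best responses — vs Aggressive: Moderate (payoff 7); vs Moderate: Aggressive (payoff 2); vs Cautious: Moderate (payoff 5).
Bob's best responses — vs Aggressive: Moderate (payoff 6); vs Moderate: Cautious (payoff 4).
Mutual best responses occur at (Aggressive, Moderate) and (Moderate, Cautious); at each, neither player gains by switching.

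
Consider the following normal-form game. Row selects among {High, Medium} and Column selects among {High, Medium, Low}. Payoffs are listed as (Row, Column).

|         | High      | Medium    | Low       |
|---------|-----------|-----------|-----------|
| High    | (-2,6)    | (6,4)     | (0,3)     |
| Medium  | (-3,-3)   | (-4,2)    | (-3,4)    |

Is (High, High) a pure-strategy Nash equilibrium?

Yes

Holding Column at High: Row gets -2 from High, versus -3 from Medium. No profitable deviation for Row.
Holding Row at High: Column gets 6 from High, versus 4 from Medium, 3 from Low. No profitable deviation for Column either.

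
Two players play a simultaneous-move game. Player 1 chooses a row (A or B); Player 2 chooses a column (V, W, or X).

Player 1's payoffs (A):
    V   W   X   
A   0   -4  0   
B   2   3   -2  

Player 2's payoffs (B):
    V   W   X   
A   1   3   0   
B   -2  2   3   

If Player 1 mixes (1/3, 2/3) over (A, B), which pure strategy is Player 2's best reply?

Compute Player 2's expected payoff from each pure strategy against the given mix.
V: (1/3)·1 + (2/3)·(-2) = -1
W: (1/3)·3 + (2/3)·2 = 7/3
X: (1/3)·0 + (2/3)·3 = 2
Highest expected payoff is 7/3, from W.

W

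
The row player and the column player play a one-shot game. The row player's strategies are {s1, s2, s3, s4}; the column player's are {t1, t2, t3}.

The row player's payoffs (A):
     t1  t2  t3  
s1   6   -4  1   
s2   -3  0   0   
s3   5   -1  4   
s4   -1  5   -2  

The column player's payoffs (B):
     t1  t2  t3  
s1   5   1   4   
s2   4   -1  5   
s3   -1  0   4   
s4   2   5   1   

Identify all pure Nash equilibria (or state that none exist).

Find each player's best response to every opponent strategy; NE are the intersections.
The row player's best responses — vs t1: s1 (payoff 6); vs t2: s4 (payoff 5); vs t3: s3 (payoff 4).
The column player's best responses — vs s1: t1 (payoff 5); vs s2: t3 (payoff 5); vs s3: t3 (payoff 4); vs s4: t2 (payoff 5).
Mutual best responses occur at (s1, t1), (s3, t3), and (s4, t2); at each, neither player gains by switching.

(s1, t1), (s3, t3), and (s4, t2)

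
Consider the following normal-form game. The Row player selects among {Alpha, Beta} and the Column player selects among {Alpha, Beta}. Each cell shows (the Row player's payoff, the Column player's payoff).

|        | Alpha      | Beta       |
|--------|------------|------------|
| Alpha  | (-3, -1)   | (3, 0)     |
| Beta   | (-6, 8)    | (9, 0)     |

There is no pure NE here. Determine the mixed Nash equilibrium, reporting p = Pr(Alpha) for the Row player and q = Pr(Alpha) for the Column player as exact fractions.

In a mixed NE each player is indifferent between their pure strategies, so the opponent's mix sets the indifference.
The Column player indifferent between Alpha and Beta: p·(-1) + (1−p)·8 = p·0 + (1−p)·0 ⟹ 8 + (-9)p = 0 + 0p ⟹ p = 8/9.
The Row player indifferent between Alpha and Beta: q·(-3) + (1−q)·3 = q·(-6) + (1−q)·9 ⟹ 3 + (-6)q = 9 + (-15)q ⟹ q = 2/3.

p = 8/9, q = 2/3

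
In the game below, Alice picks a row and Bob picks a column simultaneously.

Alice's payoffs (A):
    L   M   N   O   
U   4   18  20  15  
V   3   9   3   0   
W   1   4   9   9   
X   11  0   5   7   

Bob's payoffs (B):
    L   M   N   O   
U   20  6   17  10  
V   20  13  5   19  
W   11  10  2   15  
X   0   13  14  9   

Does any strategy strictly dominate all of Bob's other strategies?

A strategy is strictly dominant if it gives Bob a strictly higher payoff than every other strategy, against every choice by the opponent.
L is not dominant: against W, O gives 15 > 11.
M is not dominant: against U, L gives 20 > 6.
N is not dominant: against U, L gives 20 > 17.
O is not dominant: against U, L gives 20 > 10.
No single strategy is best against every opponent action.

No strictly dominant strategy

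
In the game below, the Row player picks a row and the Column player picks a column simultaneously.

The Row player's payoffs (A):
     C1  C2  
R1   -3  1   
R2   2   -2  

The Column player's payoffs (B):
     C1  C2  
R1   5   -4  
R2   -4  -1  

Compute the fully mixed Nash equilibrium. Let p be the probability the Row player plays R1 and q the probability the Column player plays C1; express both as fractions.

Each player's mixing probability is pinned down by making the *other* player indifferent.
The Column player indifferent between C1 and C2: p·5 + (1−p)·(-4) = p·(-4) + (1−p)·(-1) ⟹ (-4) + 9p = (-1) + (-3)p ⟹ p = 1/4.
The Row player indifferent between R1 and R2: q·(-3) + (1−q)·1 = q·2 + (1−q)·(-2) ⟹ 1 + (-4)q = (-2) + 4q ⟹ q = 3/8.

p = 1/4, q = 3/8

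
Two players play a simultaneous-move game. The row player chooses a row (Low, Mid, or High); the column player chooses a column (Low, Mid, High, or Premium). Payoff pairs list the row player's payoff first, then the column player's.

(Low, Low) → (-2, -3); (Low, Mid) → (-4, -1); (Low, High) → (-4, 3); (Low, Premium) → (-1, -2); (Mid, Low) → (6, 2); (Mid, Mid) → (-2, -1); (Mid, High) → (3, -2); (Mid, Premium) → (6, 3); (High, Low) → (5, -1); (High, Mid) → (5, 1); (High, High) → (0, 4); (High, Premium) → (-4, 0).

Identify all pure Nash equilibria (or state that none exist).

(Mid, Premium)

A profile is a Nash equilibrium when each player is best-responding to the other.
The row player's best responses — vs Low: Mid (payoff 6); vs Mid: High (payoff 5); vs High: Mid (payoff 3); vs Premium: Mid (payoff 6).
The column player's best responses — vs Low: High (payoff 3); vs Mid: Premium (payoff 3); vs High: High (payoff 4).
The only mutual best response is (Mid, Premium); neither player gains by switching there.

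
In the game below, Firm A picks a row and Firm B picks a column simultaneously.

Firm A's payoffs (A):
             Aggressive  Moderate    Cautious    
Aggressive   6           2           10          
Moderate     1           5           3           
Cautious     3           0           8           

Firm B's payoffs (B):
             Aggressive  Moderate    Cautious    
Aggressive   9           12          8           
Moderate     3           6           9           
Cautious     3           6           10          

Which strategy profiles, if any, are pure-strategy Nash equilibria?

A profile is a Nash equilibrium when each player is best-responding to the other.
Firm A's best responses — vs Aggressive: Aggressive (payoff 6); vs Moderate: Moderate (payoff 5); vs Cautious: Aggressive (payoff 10).
Firm B's best responses — vs Aggressive: Moderate (payoff 12); vs Moderate: Cautious (payoff 9); vs Cautious: Cautious (payoff 10).
No cell has both players best-responding. For instance, Firm A's best reply to Cautious is Aggressive, but against Aggressive Firm B prefers Moderate over Cautious.

No pure-strategy Nash equilibrium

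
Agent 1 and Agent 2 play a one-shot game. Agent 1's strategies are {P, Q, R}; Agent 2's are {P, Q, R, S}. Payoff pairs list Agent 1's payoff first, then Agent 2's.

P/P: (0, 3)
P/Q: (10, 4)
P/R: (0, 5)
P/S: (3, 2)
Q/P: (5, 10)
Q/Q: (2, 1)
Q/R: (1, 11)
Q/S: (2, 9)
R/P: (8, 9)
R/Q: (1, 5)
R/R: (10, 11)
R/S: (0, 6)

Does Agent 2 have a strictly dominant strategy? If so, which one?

R

A strategy is strictly dominant if it gives Agent 2 a strictly higher payoff than every other strategy, against every choice by the opponent.
R strictly dominates: vs P: 5 > each of {3, 4, 2}; vs Q: 11 > each of {10, 1, 9}; vs R: 11 > each of {9, 5, 6}.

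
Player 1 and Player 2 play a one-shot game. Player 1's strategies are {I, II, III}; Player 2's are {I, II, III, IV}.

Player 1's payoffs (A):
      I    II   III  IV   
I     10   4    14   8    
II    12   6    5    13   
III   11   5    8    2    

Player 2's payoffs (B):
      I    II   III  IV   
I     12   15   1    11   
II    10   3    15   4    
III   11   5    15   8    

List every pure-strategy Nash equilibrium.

Check mutual best responses: a cell is a NE iff neither player can gain by unilaterally deviating.
Player 1's best responses — vs I: II (payoff 12); vs II: II (payoff 6); vs III: I (payoff 14); vs IV: II (payoff 13).
Player 2's best responses — vs I: II (payoff 15); vs II: III (payoff 15); vs III: III (payoff 15).
No cell has both players best-responding. For instance, Player 1's best reply to IV is II, but against II Player 2 prefers III over IV.

None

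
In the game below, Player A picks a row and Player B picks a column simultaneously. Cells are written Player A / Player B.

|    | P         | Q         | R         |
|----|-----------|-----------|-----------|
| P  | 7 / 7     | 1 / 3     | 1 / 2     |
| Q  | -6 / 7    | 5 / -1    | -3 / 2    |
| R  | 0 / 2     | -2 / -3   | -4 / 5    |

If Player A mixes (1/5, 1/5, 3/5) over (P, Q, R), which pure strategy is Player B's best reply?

P

Player B's best reply maximizes expected payoff against the mix.
P: (1/5)·7 + (1/5)·7 + (3/5)·2 = 4
Q: (1/5)·3 + (1/5)·(-1) + (3/5)·(-3) = -7/5
R: (1/5)·2 + (1/5)·2 + (3/5)·5 = 19/5
Highest expected payoff is 4, from P.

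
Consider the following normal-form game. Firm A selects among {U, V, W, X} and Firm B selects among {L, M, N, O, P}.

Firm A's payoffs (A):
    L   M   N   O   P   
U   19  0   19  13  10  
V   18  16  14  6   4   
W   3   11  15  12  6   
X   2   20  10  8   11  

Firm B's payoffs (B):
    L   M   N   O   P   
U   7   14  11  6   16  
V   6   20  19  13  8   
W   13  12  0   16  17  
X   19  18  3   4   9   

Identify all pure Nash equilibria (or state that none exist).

A profile is a Nash equilibrium when each player is best-responding to the other.
Firm A's best responses — vs L: U (payoff 19); vs M: X (payoff 20); vs N: U (payoff 19); vs O: U (payoff 13); vs P: X (payoff 11).
Firm B's best responses — vs U: P (payoff 16); vs V: M (payoff 20); vs W: P (payoff 17); vs X: L (payoff 19).
No cell has both players best-responding. For instance, Firm A's best reply to M is X, but against X Firm B prefers L over M.

There is no pure-strategy Nash equilibrium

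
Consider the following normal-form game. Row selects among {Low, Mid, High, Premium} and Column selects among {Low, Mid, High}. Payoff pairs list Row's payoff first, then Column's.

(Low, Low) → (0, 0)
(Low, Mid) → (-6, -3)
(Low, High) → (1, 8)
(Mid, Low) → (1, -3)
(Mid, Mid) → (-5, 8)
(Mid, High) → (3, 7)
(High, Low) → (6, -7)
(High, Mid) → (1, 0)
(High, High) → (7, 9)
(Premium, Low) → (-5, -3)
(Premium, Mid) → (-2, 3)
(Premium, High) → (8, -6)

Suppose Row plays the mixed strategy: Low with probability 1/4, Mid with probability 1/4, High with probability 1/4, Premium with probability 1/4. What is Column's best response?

High

Column's best reply maximizes expected payoff against the mix.
Low: (1/4)·0 + (1/4)·(-3) + (1/4)·(-7) + (1/4)·(-3) = -13/4
Mid: (1/4)·(-3) + (1/4)·8 + (1/4)·0 + (1/4)·3 = 2
High: (1/4)·8 + (1/4)·7 + (1/4)·9 + (1/4)·(-6) = 9/2
Highest expected payoff is 9/2, from High.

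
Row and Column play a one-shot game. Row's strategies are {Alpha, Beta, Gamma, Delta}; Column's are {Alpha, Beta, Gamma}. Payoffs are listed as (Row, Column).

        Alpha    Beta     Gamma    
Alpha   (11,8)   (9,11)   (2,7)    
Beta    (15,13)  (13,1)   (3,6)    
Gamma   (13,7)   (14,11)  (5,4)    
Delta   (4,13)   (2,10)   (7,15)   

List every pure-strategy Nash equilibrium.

(Beta, Alpha), (Gamma, Beta), and (Delta, Gamma)

A profile is a Nash equilibrium when each player is best-responding to the other.
Row's best responses — vs Alpha: Beta (payoff 15); vs Beta: Gamma (payoff 14); vs Gamma: Delta (payoff 7).
Column's best responses — vs Alpha: Beta (payoff 11); vs Beta: Alpha (payoff 13); vs Gamma: Beta (payoff 11); vs Delta: Gamma (payoff 15).
Mutual best responses occur at (Beta, Alpha), (Gamma, Beta), and (Delta, Gamma); at each, neither player gains by switching.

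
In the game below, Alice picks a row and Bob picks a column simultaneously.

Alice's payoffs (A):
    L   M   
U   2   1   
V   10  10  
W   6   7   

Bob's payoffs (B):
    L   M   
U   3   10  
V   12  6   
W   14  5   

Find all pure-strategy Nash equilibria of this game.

A profile is a Nash equilibrium when each player is best-responding to the other.
Alice's best responses — vs L: V (payoff 10); vs M: V (payoff 10).
Bob's best responses — vs U: M (payoff 10); vs V: L (payoff 12); vs W: L (payoff 14).
The only mutual best response is (V, L); neither player gains by switching there.

(V, L)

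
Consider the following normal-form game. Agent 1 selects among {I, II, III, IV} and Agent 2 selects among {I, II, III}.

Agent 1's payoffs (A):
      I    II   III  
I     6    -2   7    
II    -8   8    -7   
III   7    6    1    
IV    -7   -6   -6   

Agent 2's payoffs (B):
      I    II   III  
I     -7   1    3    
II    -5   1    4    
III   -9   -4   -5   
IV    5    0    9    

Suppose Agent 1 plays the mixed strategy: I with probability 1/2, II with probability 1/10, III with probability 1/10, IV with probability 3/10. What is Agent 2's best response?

Agent 2's best reply maximizes expected payoff against the mix.
I: (1/2)·(-7) + (1/10)·(-5) + (1/10)·(-9) + (3/10)·5 = -17/5
II: (1/2)·1 + (1/10)·1 + (1/10)·(-4) + (3/10)·0 = 1/5
III: (1/2)·3 + (1/10)·4 + (1/10)·(-5) + (3/10)·9 = 41/10
Highest expected payoff is 41/10, from III.

III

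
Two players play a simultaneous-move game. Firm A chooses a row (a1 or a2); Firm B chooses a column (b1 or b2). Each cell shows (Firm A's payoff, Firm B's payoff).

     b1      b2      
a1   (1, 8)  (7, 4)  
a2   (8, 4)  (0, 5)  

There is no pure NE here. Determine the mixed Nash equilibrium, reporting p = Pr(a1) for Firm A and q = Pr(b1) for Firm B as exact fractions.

p = 1/5, q = 1/2

In a mixed NE each player is indifferent between their pure strategies, so the opponent's mix sets the indifference.
Firm B indifferent between b1 and b2: p·8 + (1−p)·4 = p·4 + (1−p)·5 ⟹ 4 + 4p = 5 + (-1)p ⟹ p = 1/5.
Firm A indifferent between a1 and a2: q·1 + (1−q)·7 = q·8 + (1−q)·0 ⟹ 7 + (-6)q = 0 + 8q ⟹ q = 1/2.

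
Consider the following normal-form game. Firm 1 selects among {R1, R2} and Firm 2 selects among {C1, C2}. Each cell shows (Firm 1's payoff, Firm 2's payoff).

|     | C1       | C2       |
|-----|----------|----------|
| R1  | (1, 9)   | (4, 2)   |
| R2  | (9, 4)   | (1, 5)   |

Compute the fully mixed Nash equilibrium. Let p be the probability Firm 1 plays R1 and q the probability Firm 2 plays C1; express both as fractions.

Each player's mixing probability is pinned down by making the *other* player indifferent.
Firm 2 indifferent between C1 and C2: p·9 + (1−p)·4 = p·2 + (1−p)·5 ⟹ 4 + 5p = 5 + (-3)p ⟹ p = 1/8.
Firm 1 indifferent between R1 and R2: q·1 + (1−q)·4 = q·9 + (1−q)·1 ⟹ 4 + (-3)q = 1 + 8q ⟹ q = 3/11.

p = 1/8, q = 3/11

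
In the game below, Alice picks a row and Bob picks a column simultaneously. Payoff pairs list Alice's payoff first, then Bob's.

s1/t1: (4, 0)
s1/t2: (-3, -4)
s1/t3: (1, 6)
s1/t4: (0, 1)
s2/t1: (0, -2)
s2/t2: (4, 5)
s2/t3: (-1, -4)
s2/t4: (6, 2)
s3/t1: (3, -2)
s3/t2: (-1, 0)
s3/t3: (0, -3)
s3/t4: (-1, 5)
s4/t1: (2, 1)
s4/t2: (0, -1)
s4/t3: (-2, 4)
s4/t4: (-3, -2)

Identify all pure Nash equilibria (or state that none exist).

(s1, t3) and (s2, t2)

Find each player's best response to every opponent strategy; NE are the intersections.
Alice's best responses — vs t1: s1 (payoff 4); vs t2: s2 (payoff 4); vs t3: s1 (payoff 1); vs t4: s2 (payoff 6).
Bob's best responses — vs s1: t3 (payoff 6); vs s2: t2 (payoff 5); vs s3: t4 (payoff 5); vs s4: t3 (payoff 4).
Mutual best responses occur at (s1, t3) and (s2, t2); at each, neither player gains by switching.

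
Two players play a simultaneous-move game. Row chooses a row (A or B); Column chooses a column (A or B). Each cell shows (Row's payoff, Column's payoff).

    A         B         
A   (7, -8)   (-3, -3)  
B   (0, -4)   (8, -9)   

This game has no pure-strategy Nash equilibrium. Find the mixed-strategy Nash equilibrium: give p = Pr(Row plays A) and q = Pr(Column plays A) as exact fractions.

Each player's mixing probability is pinned down by making the *other* player indifferent.
Column indifferent between A and B: p·(-8) + (1−p)·(-4) = p·(-3) + (1−p)·(-9) ⟹ (-4) + (-4)p = (-9) + 6p ⟹ p = 1/2.
Row indifferent between A and B: q·7 + (1−q)·(-3) = q·0 + (1−q)·8 ⟹ (-3) + 10q = 8 + (-8)q ⟹ q = 11/18.

p = 1/2, q = 11/18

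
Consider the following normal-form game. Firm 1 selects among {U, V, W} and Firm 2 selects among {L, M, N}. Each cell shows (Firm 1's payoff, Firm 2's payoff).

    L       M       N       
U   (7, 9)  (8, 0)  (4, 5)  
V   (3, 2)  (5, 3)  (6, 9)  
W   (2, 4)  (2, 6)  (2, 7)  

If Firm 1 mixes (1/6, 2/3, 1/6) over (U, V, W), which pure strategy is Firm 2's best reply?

Firm 2's best reply maximizes expected payoff against the mix.
L: (1/6)·9 + (2/3)·2 + (1/6)·4 = 7/2
M: (1/6)·0 + (2/3)·3 + (1/6)·6 = 3
N: (1/6)·5 + (2/3)·9 + (1/6)·7 = 8
Highest expected payoff is 8, from N.

N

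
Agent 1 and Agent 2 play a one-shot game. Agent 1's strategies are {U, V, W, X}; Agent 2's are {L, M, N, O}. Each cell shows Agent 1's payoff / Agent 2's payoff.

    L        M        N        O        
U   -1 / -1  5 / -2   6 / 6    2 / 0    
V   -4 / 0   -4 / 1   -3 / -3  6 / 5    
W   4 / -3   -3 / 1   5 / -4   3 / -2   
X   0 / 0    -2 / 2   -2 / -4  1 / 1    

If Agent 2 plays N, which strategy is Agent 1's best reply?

With Agent 2 fixed at N, Agent 1's payoffs are: U → 6, V → -3, W → 5, X → -2.
The maximum is 6, achieved by U.

U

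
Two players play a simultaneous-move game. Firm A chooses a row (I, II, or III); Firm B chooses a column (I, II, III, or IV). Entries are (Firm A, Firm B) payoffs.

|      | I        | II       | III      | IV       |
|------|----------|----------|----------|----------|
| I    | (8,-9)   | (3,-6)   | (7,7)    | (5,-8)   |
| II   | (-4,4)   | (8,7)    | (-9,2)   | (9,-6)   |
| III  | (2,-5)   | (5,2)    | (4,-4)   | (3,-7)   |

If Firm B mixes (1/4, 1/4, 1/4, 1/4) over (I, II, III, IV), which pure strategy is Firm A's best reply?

Compute Firm A's expected payoff from each pure strategy against the given mix.
I: (1/4)·8 + (1/4)·3 + (1/4)·7 + (1/4)·5 = 23/4
II: (1/4)·(-4) + (1/4)·8 + (1/4)·(-9) + (1/4)·9 = 1
III: (1/4)·2 + (1/4)·5 + (1/4)·4 + (1/4)·3 = 7/2
Highest expected payoff is 23/4, from I.

I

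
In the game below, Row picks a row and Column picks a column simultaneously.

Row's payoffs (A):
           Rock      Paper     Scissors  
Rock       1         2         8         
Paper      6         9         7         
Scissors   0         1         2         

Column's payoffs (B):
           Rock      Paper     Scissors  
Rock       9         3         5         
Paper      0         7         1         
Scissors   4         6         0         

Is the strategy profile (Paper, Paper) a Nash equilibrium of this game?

Holding Column at Paper: Row gets 9 from Paper, versus 2 from Rock, 1 from Scissors. No profitable deviation for Row.
Holding Row at Paper: Column gets 7 from Paper, versus 0 from Rock, 1 from Scissors. No profitable deviation for Column either.

Yes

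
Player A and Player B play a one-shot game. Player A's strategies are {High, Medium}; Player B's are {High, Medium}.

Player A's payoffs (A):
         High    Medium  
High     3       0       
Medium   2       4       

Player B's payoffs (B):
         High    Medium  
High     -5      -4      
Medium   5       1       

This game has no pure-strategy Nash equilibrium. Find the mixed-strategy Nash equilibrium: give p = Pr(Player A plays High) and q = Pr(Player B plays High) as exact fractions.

Each player's mixing probability is pinned down by making the *other* player indifferent.
Player B indifferent between High and Medium: p·(-5) + (1−p)·5 = p·(-4) + (1−p)·1 ⟹ 5 + (-10)p = 1 + (-5)p ⟹ p = 4/5.
Player A indifferent between High and Medium: q·3 + (1−q)·0 = q·2 + (1−q)·4 ⟹ 0 + 3q = 4 + (-2)q ⟹ q = 4/5.

p = 4/5, q = 4/5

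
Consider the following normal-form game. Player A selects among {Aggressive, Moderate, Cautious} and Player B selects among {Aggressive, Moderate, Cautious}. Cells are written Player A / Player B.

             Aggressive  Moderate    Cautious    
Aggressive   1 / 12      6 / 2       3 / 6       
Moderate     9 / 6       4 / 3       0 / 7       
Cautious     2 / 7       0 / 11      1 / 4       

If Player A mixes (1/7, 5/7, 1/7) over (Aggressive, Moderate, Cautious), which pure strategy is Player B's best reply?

Aggressive

Player B's best reply maximizes expected payoff against the mix.
Aggressive: (1/7)·12 + (5/7)·6 + (1/7)·7 = 7
Moderate: (1/7)·2 + (5/7)·3 + (1/7)·11 = 4
Cautious: (1/7)·6 + (5/7)·7 + (1/7)·4 = 45/7
Highest expected payoff is 7, from Aggressive.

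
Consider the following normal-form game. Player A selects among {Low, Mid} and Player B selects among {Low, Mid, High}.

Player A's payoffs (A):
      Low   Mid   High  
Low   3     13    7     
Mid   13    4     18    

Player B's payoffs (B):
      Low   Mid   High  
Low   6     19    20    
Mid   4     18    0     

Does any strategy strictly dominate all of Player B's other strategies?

Check whether one of Player B's strategies beats all alternatives regardless of what the opponent does.
Low is not dominant: against Low, Mid gives 19 > 6.
Mid is not dominant: against Low, High gives 20 > 19.
High is not dominant: against Mid, Low gives 4 > 0.
No single strategy is best against every opponent action.

None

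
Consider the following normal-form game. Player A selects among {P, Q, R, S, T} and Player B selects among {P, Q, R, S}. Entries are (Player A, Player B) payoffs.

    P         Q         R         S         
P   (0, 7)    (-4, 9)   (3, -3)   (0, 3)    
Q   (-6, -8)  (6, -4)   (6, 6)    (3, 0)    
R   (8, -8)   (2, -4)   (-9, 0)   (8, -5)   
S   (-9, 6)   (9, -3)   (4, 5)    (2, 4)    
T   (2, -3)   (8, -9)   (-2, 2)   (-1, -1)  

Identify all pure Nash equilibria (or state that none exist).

(Q, R)

Check mutual best responses: a cell is a NE iff neither player can gain by unilaterally deviating.
Player A's best responses — vs P: R (payoff 8); vs Q: S (payoff 9); vs R: Q (payoff 6); vs S: R (payoff 8).
Player B's best responses — vs P: Q (payoff 9); vs Q: R (payoff 6); vs R: R (payoff 0); vs S: P (payoff 6); vs T: R (payoff 2).
The only mutual best response is (Q, R); neither player gains by switching there.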